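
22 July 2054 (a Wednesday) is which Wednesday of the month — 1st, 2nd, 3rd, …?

Day 22 falls in week ⌈22/7⌉ of the month.
Days 1–7 hold the 1st Wednesday, 8–14 the 2nd, 15–21 the 3rd, 22–28 the 4th, 29–31 the 5th.
22 is in the range for the 4th.

4th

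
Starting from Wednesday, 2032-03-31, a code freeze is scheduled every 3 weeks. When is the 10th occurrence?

The 10th occurrence is 9 intervals after the first: 9 × 21 = 189 days after 2032-03-31.
March has 31 days — 0 days to the end of March leaves 189.
April has 30 days (159 left).
May has 31 days (128 left).
June has 30 days (98 left).
July has 31 days (67 left).
August has 31 days (36 left).
September has 30 days (6 left).
6 days into October → 2032-10-06.

2032-10-06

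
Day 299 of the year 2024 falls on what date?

January has 31 days (299 − 31 = 268 remain).
February has 29 days (268 − 29 = 239 remain).
March has 31 days (239 − 31 = 208 remain).
April has 30 days (208 − 30 = 178 remain).
May has 31 days (178 − 31 = 147 remain).
June has 30 days (147 − 30 = 117 remain).
July has 31 days (117 − 31 = 86 remain).
August has 31 days (86 − 31 = 55 remain).
September has 30 days (55 − 30 = 25 remain).
25 into October → October 25.

2024-10-25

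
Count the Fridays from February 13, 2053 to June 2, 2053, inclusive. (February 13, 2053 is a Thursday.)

16

February 13, 2053 is a Thursday; the first Friday on or after it is February 14, 2053 (1 day later).
From February 14, 2053 to June 2, 2053: 14 + 31 + 30 + 31 + 2 = 108 days (rest of February, March, April, May, June).
108 ÷ 7 = 15 full weeks with remainder 3, so 15 more Fridays after the first → 16.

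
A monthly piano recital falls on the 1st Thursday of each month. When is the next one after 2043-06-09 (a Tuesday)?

2043-07-02

June 2043 starts on a Monday, so its 1st Thursday is 2043-06-04 (3 days in).
That is not after 2043-06-09, so look at July 2043.
July 2043 starts on a Wednesday, so its 1st Thursday is 2043-07-02 (1 day in).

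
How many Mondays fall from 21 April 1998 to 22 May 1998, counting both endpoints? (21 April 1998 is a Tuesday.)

4

21 April 1998 is a Tuesday; the first Monday on or after it is 27 April 1998 (6 days later).
From 27 April 1998 to 22 May 1998: 3 + 22 = 25 days (rest of April, May).
25 ÷ 7 = 3 full weeks with remainder 4, so 3 more Mondays after the first → 4.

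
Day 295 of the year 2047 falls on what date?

October 22, 2047

January has 31 days (295 − 31 = 264 remain).
February has 28 days (264 − 28 = 236 remain).
March has 31 days (236 − 31 = 205 remain).
April has 30 days (205 − 30 = 175 remain).
May has 31 days (175 − 31 = 144 remain).
June has 30 days (144 − 30 = 114 remain).
July has 31 days (114 − 31 = 83 remain).
August has 31 days (83 − 31 = 52 remain).
September has 30 days (52 − 30 = 22 remain).
22 into October → October 22.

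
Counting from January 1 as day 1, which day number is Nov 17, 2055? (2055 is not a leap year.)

321

Days in months before Nov: 31 + 28 + 31 + 30 + 31 + 30 + 31 + 31 + 30 + 31 = 304.
Plus 17 days into Nov → day 321.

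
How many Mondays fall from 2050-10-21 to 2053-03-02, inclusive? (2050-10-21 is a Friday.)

123

2050-10-21 is a Friday; the first Monday on or after it is 2050-10-24 (3 days later).
From 2050-10-24 to 2053-03-02: 68 + 365 + 366 + 61 = 860 days (rest of 2050, 2051, 2052, to 2053-03-02 in 2053).
860 ÷ 7 = 122 full weeks with remainder 6, so 122 more Mondays after the first → 123.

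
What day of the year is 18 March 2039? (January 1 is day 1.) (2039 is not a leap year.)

Days in months before March: 31 + 28 = 59.
Plus 18 days into March → day 77.

77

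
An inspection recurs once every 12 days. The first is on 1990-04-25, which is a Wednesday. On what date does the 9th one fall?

1990-07-30

The 9th occurrence is 8 intervals after the first: 8 × 12 = 96 days after 1990-04-25.
April has 30 days — 5 days to the end of April leaves 91.
May has 31 days (60 left).
June has 30 days (30 left).
30 days into July → 1990-07-30.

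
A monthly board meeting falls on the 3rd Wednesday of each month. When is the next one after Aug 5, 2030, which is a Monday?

Aug 21, 2030

Aug 2030 starts on a Thursday; its first Wednesday is the 7th, so the 3rd Wednesday is the 21st — Aug 21, 2030.
Aug 21, 2030 is after Aug 5, 2030, so that is the next one.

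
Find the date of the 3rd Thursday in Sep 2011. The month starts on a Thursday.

Sep 2011 begins on a Thursday, so the first Thursday is Sep 1.
The 3rd Thursday is 2 weeks later: 1 + 14 = 15.

Sep 15, 2011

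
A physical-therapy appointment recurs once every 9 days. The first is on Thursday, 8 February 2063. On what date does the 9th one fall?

The 9th occurrence is 8 intervals after the first: 8 × 9 = 72 days after 8 February 2063.
February has 28 days — 20 days to the end of February leaves 52.
March has 31 days (21 left).
21 days into April → 21 April 2063.

21 April 2063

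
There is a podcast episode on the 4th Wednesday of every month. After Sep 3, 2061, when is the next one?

Sep 28, 2061

Sep 2061 starts on a Thursday; its first Wednesday is the 7th, so the 4th Wednesday is the 28th — Sep 28, 2061.
Sep 28, 2061 is after Sep 3, 2061, so that is the next one.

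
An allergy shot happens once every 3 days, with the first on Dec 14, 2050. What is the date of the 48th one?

The 48th occurrence is 47 intervals after the first: 47 × 3 = 141 days after Dec 14, 2050.
Dec has 31 days — 17 days to the end of Dec leaves 124.
Jan has 31 days (93 left).
Feb has 28 days (65 left).
Mar has 31 days (34 left).
Apr has 30 days (4 left).
4 days into May → May 4, 2051.

May 4, 2051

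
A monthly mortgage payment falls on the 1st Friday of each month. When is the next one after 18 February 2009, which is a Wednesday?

February 2009 starts on a Sunday, so its 1st Friday is 6 February 2009 (5 days in).
That is not after 18 February 2009, so look at March 2009.
March 2009 starts on a Sunday, so its 1st Friday is 6 March 2009 (5 days in).

6 March 2009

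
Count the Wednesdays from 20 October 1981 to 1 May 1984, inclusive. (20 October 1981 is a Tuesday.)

20 October 1981 is a Tuesday; the first Wednesday on or after it is 21 October 1981 (1 day later).
From 21 October 1981 to 1 May 1984: 71 + 365 + 365 + 122 = 923 days (rest of 1981, 1982, 1983, to 1 May 1984 in 1984).
923 ÷ 7 = 131 full weeks with remainder 6, so 131 more Wednesdays after the first → 132.

132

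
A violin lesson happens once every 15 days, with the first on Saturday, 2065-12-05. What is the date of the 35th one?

The 35th occurrence is 34 intervals after the first: 34 × 15 = 510 days after 2065-12-05.
December has 31 days — 26 days to the end of December leaves 484.
2066 has 365 days (119 left).
January has 31 days (88 left).
February has 28 days (60 left).
March has 31 days (29 left).
29 days into April → 2067-04-29.

2067-04-29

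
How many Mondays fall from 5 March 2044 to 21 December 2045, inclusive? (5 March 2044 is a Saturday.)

94

5 March 2044 is a Saturday; the first Monday on or after it is 7 March 2044 (2 days later).
From 7 March 2044 to 21 December 2045: 299 + 355 = 654 days (rest of 2044, to 21 December 2045 in 2045).
654 ÷ 7 = 93 full weeks with remainder 3, so 93 more Mondays after the first → 94.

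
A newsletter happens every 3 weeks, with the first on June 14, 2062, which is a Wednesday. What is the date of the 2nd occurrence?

The 2nd occurrence is 1 interval after the first: 1 × 21 = 21 days after June 14, 2062.
June has 30 days — 16 days to the end of June leaves 5.
5 days into July → July 5, 2062.

July 5, 2062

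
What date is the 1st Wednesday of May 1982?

May 1982 begins on a Saturday, so the first Wednesday is May 5 (4 days later).

May 5, 1982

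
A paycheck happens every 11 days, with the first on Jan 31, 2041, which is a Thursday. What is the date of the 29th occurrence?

Dec 5, 2041

The 29th occurrence is 28 intervals after the first: 28 × 11 = 308 days after Jan 31, 2041.
Jan has 31 days — 0 days to the end of Jan leaves 308.
Feb has 28 days (280 left).
Mar has 31 days (249 left).
Apr has 30 days (219 left).
May has 31 days (188 left).
Jun has 30 days (158 left).
Jul has 31 days (127 left).
Aug has 31 days (96 left).
Sep has 30 days (66 left).
Oct has 31 days (35 left).
Nov has 30 days (5 left).
5 days into Dec → Dec 5, 2041.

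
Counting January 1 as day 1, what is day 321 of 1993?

Nov 17, 1993

Jan has 31 days (321 − 31 = 290 remain).
Feb has 28 days (290 − 28 = 262 remain).
Mar has 31 days (262 − 31 = 231 remain).
Apr has 30 days (231 − 30 = 201 remain).
May has 31 days (201 − 31 = 170 remain).
Jun has 30 days (170 − 30 = 140 remain).
Jul has 31 days (140 − 31 = 109 remain).
Aug has 31 days (109 − 31 = 78 remain).
Sep has 30 days (78 − 30 = 48 remain).
Oct has 31 days (48 − 31 = 17 remain).
17 into Nov → Nov 17.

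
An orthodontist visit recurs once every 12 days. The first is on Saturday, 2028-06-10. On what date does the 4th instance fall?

The 4th occurrence is 3 intervals after the first: 3 × 12 = 36 days after 2028-06-10.
June has 30 days — 20 days to the end of June leaves 16.
16 days into July → 2028-07-16.

2028-07-16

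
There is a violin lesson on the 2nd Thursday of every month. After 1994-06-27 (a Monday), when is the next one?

June 1994 starts on a Wednesday; its first Thursday is the 2nd, so the 2nd Thursday is the 9th — 1994-06-09.
That is not after 1994-06-27, so look at July 1994.
July 1994 starts on a Friday; its first Thursday is the 7th, so the 2nd Thursday is the 14th — 1994-07-14.

1994-07-14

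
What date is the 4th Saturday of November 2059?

22 November 2059

November 2059 begins on a Saturday, so the first Saturday is November 1.
The 4th Saturday is 3 weeks later: 1 + 21 = 22.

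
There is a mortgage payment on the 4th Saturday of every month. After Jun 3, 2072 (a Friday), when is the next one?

Jun 2072 starts on a Wednesday; its first Saturday is the 4th, so the 4th Saturday is the 25th — Jun 25, 2072.
Jun 25, 2072 is after Jun 3, 2072, so that is the next one.

Jun 25, 2072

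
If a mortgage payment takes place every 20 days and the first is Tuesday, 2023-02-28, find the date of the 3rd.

2023-04-09

The 3rd occurrence is 2 intervals after the first: 2 × 20 = 40 days after 2023-02-28.
February has 28 days — 0 days to the end of February leaves 40.
March has 31 days (9 left).
9 days into April → 2023-04-09.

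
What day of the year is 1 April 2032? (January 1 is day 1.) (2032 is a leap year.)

92

Days in months before April: 31 + 29 + 31 = 91.
Plus 1 day into April → day 92.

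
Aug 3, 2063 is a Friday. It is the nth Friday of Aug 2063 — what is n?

1st

Day 3 falls in week ⌈3/7⌉ of the month.
Days 1–7 hold the 1st Friday, 8–14 the 2nd, 15–21 the 3rd, 22–28 the 4th, 29–31 the 5th.
3 is in the range for the 1st.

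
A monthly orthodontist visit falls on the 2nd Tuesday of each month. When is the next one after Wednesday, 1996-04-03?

1996-04-09

April 1996 starts on a Monday; its first Tuesday is the 2nd, so the 2nd Tuesday is the 9th — 1996-04-09.
1996-04-09 is after 1996-04-03, so that is the next one.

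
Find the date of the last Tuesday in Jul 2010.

The first Tuesday of Jul 2010 is Jul 6.
Jul 2010 has 31 days. Adding weeks: 6, 13, 20, 27 — the last one ≤ 31 is the 27th.

Jul 27, 2010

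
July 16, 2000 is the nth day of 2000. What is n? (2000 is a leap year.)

Days in months before July: 31 + 29 + 31 + 30 + 31 + 30 = 182.
Plus 16 days into July → day 198.

198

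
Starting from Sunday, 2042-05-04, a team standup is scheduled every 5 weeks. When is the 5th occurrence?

The 5th occurrence is 4 intervals after the first: 4 × 35 = 140 days after 2042-05-04.
May has 31 days — 27 days to the end of May leaves 113.
June has 30 days (83 left).
July has 31 days (52 left).
August has 31 days (21 left).
21 days into September → 2042-09-21.

2042-09-21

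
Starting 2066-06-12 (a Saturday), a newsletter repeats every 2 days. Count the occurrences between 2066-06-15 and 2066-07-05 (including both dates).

Occurrences land 2·i days after 2066-06-12 for i = 0, 1, 2, …
2066-06-15 is 3 days after the start; 3 ÷ 2 = 1 remainder 1; since the remainder is 1, round up to i = 2. First occurrence in the window: #3 on 2066-06-16 (2×2 = 4 days in).
2066-07-05 is 23 days after the start; 23 ÷ 2 = 11 remainder 1. Last occurrence in the window: #12 on 2066-07-04.
Occurrences #3 through #12: 10 in total.

10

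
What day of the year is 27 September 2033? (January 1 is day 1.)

Days in months before September: 31 + 28 + 31 + 30 + 31 + 30 + 31 + 31 = 243.
Plus 27 days into September → day 270.

270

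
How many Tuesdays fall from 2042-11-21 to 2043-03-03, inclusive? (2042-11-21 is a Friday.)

15

2042-11-21 is a Friday; the first Tuesday on or after it is 2042-11-25 (4 days later).
From 2042-11-25 to 2043-03-03: 5 + 31 + 31 + 28 + 3 = 98 days (rest of November, December, January, February, March).
98 ÷ 7 = 14 full weeks with remainder 0, so 14 more Tuesdays after the first → 15.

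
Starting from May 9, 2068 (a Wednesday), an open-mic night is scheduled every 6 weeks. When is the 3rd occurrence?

The 3rd occurrence is 2 intervals after the first: 2 × 42 = 84 days after May 9, 2068.
May has 31 days — 22 days to the end of May leaves 62.
June has 30 days (32 left).
July has 31 days (1 left).
1 day into August → August 1, 2068.

August 1, 2068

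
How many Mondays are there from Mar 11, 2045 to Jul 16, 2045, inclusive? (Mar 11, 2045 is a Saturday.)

18

Mar 11, 2045 is a Saturday; the first Monday on or after it is Mar 13, 2045 (2 days later).
From Mar 13, 2045 to Jul 16, 2045: 18 + 30 + 31 + 30 + 16 = 125 days (rest of Mar, Apr, May, Jun, Jul).
125 ÷ 7 = 17 full weeks with remainder 6, so 17 more Mondays after the first → 18.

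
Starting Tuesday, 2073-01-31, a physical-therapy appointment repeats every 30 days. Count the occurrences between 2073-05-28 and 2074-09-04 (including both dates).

16

Occurrences land 30·i days after 2073-01-31 for i = 0, 1, 2, …
2073-05-28 is 117 days after the start; 117 ÷ 30 = 3 remainder 27; since the remainder is 27, round up to i = 4. First occurrence in the window: #5 on 2073-05-31 (4×30 = 120 days in).
2074-09-04 is 581 days after the start; 581 ÷ 30 = 19 remainder 11. Last occurrence in the window: #20 on 2074-08-24.
Occurrences #5 through #20: 16 in total.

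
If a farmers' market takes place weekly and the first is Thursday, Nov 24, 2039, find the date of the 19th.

Mar 29, 2040

The 19th occurrence is 18 intervals after the first: 18 × 7 = 126 days after Nov 24, 2039.
Nov has 30 days — 6 days to the end of Nov leaves 120.
Dec has 31 days (89 left).
Jan has 31 days (58 left).
Feb has 29 days (29 left).
29 days into Mar → Mar 29, 2040.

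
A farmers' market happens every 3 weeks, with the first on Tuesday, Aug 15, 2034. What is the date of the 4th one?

Oct 17, 2034

The 4th occurrence is 3 intervals after the first: 3 × 21 = 63 days after Aug 15, 2034.
Aug has 31 days — 16 days to the end of Aug leaves 47.
Sep has 30 days (17 left).
17 days into Oct → Oct 17, 2034.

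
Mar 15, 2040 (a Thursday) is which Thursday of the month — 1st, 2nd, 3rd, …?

Day 15 falls in week ⌈15/7⌉ of the month.
Days 1–7 hold the 1st Thursday, 8–14 the 2nd, 15–21 the 3rd, 22–28 the 4th, 29–31 the 5th.
15 is in the range for the 3rd.

3rd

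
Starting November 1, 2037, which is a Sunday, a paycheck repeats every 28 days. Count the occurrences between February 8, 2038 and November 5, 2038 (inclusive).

Occurrences land 28·i days after November 1, 2037 for i = 0, 1, 2, …
February 8, 2038 is 99 days after the start; 99 ÷ 28 = 3 remainder 15; since the remainder is 15, round up to i = 4. First occurrence in the window: #5 on February 21, 2038 (4×28 = 112 days in).
November 5, 2038 is 369 days after the start; 369 ÷ 28 = 13 remainder 5. Last occurrence in the window: #14 on October 31, 2038.
Occurrences #5 through #14: 10 in total.

10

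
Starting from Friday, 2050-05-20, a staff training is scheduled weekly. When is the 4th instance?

The 4th occurrence is 3 intervals after the first: 3 × 7 = 21 days after 2050-05-20.
May has 31 days — 11 days to the end of May leaves 10.
10 days into June → 2050-06-10.

2050-06-10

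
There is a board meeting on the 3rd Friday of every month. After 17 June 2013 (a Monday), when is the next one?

21 June 2013

June 2013 starts on a Saturday; its first Friday is the 7th, so the 3rd Friday is the 21st — 21 June 2013.
21 June 2013 is after 17 June 2013, so that is the next one.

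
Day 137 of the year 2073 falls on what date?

January has 31 days (137 − 31 = 106 remain).
February has 28 days (106 − 28 = 78 remain).
March has 31 days (78 − 31 = 47 remain).
April has 30 days (47 − 30 = 17 remain).
17 into May → May 17.

17 May 2073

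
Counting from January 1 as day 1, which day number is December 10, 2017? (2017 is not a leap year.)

Days in months before December: 31 + 28 + 31 + 30 + 31 + 30 + 31 + 31 + 30 + 31 + 30 = 334.
Plus 10 days into December → day 344.

344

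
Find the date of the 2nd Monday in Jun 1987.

Jun 1987 begins on a Monday, so the first Monday is Jun 1.
The 2nd Monday is 1 weeks later: 1 + 7 = 8.

Jun 8, 1987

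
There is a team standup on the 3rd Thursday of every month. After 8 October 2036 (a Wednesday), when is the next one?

October 2036 starts on a Wednesday; its first Thursday is the 2nd, so the 3rd Thursday is the 16th — 16 October 2036.
16 October 2036 is after 8 October 2036, so that is the next one.

16 October 2036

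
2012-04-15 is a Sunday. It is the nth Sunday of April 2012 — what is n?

Day 15 falls in week ⌈15/7⌉ of the month.
Days 1–7 hold the 1st Sunday, 8–14 the 2nd, 15–21 the 3rd, 22–28 the 4th, 29–31 the 5th.
15 is in the range for the 3rd.

3rd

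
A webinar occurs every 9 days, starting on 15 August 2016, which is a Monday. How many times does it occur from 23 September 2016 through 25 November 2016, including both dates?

7

Occurrences land 9·i days after 15 August 2016 for i = 0, 1, 2, …
23 September 2016 is 39 days after the start; 39 ÷ 9 = 4 remainder 3; since the remainder is 3, round up to i = 5. First occurrence in the window: #6 on 29 September 2016 (5×9 = 45 days in).
25 November 2016 is 102 days after the start; 102 ÷ 9 = 11 remainder 3. Last occurrence in the window: #12 on 22 November 2016.
Occurrences #6 through #12: 7 in total.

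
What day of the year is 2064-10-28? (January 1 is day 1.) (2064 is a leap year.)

Days in months before October: 31 + 29 + 31 + 30 + 31 + 30 + 31 + 31 + 30 = 274.
Plus 28 days into October → day 302.

302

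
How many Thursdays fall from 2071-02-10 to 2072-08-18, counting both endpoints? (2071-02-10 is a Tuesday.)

2071-02-10 is a Tuesday; the first Thursday on or after it is 2071-02-12 (2 days later).
From 2071-02-12 to 2072-08-18: 322 + 231 = 553 days (rest of 2071, to 2072-08-18 in 2072).
553 ÷ 7 = 79 full weeks with remainder 0, so 79 more Thursdays after the first → 80.

80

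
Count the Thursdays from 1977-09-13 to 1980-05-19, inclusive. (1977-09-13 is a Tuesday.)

140

1977-09-13 is a Tuesday; the first Thursday on or after it is 1977-09-15 (2 days later).
From 1977-09-15 to 1980-05-19: 107 + 365 + 365 + 140 = 977 days (rest of 1977, 1978, 1979, to 1980-05-19 in 1980).
977 ÷ 7 = 139 full weeks with remainder 4, so 139 more Thursdays after the first → 140.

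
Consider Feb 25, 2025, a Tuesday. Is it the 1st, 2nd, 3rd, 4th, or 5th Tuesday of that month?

4th

Day 25 falls in week ⌈25/7⌉ of the month.
Days 1–7 hold the 1st Tuesday, 8–14 the 2nd, 15–21 the 3rd, 22–28 the 4th, 29–31 the 5th.
25 is in the range for the 4th.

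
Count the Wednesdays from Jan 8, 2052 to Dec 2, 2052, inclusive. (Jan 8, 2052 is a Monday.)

Jan 8, 2052 is a Monday; the first Wednesday on or after it is Jan 10, 2052 (2 days later).
From Jan 10, 2052 to Dec 2, 2052: 21 + 29 + 31 + 30 + 31 + 30 + 31 + 31 + 30 + 31 + 30 + 2 = 327 days (rest of Jan, Feb, Mar, Apr, May, Jun, Jul, Aug, Sep, Oct, Nov, Dec).
327 ÷ 7 = 46 full weeks with remainder 5, so 46 more Wednesdays after the first → 47.

47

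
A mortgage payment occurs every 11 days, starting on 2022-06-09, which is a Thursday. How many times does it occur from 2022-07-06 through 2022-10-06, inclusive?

8

Occurrences land 11·i days after 2022-06-09 for i = 0, 1, 2, …
2022-07-06 is 27 days after the start; 27 ÷ 11 = 2 remainder 5; since the remainder is 5, round up to i = 3. First occurrence in the window: #4 on 2022-07-12 (3×11 = 33 days in).
2022-10-06 is 119 days after the start; 119 ÷ 11 = 10 remainder 9. Last occurrence in the window: #11 on 2022-09-27.
Occurrences #4 through #11: 8 in total.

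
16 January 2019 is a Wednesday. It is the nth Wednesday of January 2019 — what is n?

Day 16 falls in week ⌈16/7⌉ of the month.
Days 1–7 hold the 1st Wednesday, 8–14 the 2nd, 15–21 the 3rd, 22–28 the 4th, 29–31 the 5th.
16 is in the range for the 3rd.

3rd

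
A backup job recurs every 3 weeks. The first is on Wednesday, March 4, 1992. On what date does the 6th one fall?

June 17, 1992

The 6th occurrence is 5 intervals after the first: 5 × 21 = 105 days after March 4, 1992.
March has 31 days — 27 days to the end of March leaves 78.
April has 30 days (48 left).
May has 31 days (17 left).
17 days into June → June 17, 1992.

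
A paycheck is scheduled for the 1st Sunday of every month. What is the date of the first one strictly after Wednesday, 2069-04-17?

2069-05-05

April 2069 starts on a Monday, so its 1st Sunday is 2069-04-07 (6 days in).
That is not after 2069-04-17, so look at May 2069.
May 2069 starts on a Wednesday, so its 1st Sunday is 2069-05-05 (4 days in).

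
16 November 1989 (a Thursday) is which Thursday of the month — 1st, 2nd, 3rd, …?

3rd

Day 16 falls in week ⌈16/7⌉ of the month.
Days 1–7 hold the 1st Thursday, 8–14 the 2nd, 15–21 the 3rd, 22–28 the 4th, 29–31 the 5th.
16 is in the range for the 3rd.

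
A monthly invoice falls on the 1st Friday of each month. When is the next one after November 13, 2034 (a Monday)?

November 2034 starts on a Wednesday, so its 1st Friday is November 3, 2034 (2 days in).
That is not after November 13, 2034, so look at December 2034.
December 2034 starts on a Friday, so its 1st Friday is December 1, 2034.

December 1, 2034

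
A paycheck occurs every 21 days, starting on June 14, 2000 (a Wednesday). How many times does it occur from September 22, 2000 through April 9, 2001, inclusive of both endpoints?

Occurrences land 21·i days after June 14, 2000 for i = 0, 1, 2, …
September 22, 2000 is 100 days after the start; 100 ÷ 21 = 4 remainder 16; since the remainder is 16, round up to i = 5. First occurrence in the window: #6 on September 27, 2000 (5×21 = 105 days in).
April 9, 2001 is 299 days after the start; 299 ÷ 21 = 14 remainder 5. Last occurrence in the window: #15 on April 4, 2001.
Occurrences #6 through #15: 10 in total.

10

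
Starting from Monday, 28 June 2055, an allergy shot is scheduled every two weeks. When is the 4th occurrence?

The 4th occurrence is 3 intervals after the first: 3 × 14 = 42 days after 28 June 2055.
June has 30 days — 2 days to the end of June leaves 40.
July has 31 days (9 left).
9 days into August → 9 August 2055.

9 August 2055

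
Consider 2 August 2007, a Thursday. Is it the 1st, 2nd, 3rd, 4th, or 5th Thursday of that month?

1st

Day 2 falls in week ⌈2/7⌉ of the month.
Days 1–7 hold the 1st Thursday, 8–14 the 2nd, 15–21 the 3rd, 22–28 the 4th, 29–31 the 5th.
2 is in the range for the 1st.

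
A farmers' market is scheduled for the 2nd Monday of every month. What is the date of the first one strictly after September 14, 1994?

September 1994 starts on a Thursday; its first Monday is the 5th, so the 2nd Monday is the 12th — September 12, 1994.
That is not after September 14, 1994, so look at October 1994.
October 1994 starts on a Saturday; its first Monday is the 3rd, so the 2nd Monday is the 10th — October 10, 1994.

October 10, 1994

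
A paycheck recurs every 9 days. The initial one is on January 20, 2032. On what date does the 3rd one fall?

The 3rd occurrence is 2 intervals after the first: 2 × 9 = 18 days after January 20, 2032.
January has 31 days — 11 days to the end of January leaves 7.
7 days into February → February 7, 2032.

February 7, 2032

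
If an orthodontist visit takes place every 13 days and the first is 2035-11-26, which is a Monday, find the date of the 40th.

The 40th occurrence is 39 intervals after the first: 39 × 13 = 507 days after 2035-11-26.
November has 30 days — 4 days to the end of November leaves 503.
From end of November to end of 2035 is 31 days (472 left).
2036 has 366 days (106 left).
January has 31 days (75 left).
February has 28 days (47 left).
March has 31 days (16 left).
16 days into April → 2037-04-16.

2037-04-16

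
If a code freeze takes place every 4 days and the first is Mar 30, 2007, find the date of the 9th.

The 9th occurrence is 8 intervals after the first: 8 × 4 = 32 days after Mar 30, 2007.
Mar has 31 days — 1 day to the end of Mar leaves 31.
Apr has 30 days (1 left).
1 day into May → May 1, 2007.

May 1, 2007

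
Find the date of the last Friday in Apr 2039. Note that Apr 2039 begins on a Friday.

Apr 2039 begins on a Friday, so the first Friday is Apr 1.
Apr 2039 has 30 days. Adding weeks: 1, 8, 15, 22, 29 — the last one ≤ 30 is the 29th.

Apr 29, 2039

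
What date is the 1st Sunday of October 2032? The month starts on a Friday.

3 October 2032

October 2032 begins on a Friday, so the first Sunday is October 3 (2 days later).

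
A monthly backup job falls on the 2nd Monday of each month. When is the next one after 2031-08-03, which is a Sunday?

2031-08-11

August 2031 starts on a Friday; its first Monday is the 4th, so the 2nd Monday is the 11th — 2031-08-11.
2031-08-11 is after 2031-08-03, so that is the next one.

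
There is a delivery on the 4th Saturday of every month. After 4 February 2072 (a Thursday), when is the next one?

27 February 2072

February 2072 starts on a Monday; its first Saturday is the 6th, so the 4th Saturday is the 27th — 27 February 2072.
27 February 2072 is after 4 February 2072, so that is the next one.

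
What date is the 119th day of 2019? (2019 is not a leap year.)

January has 31 days (119 − 31 = 88 remain).
February has 28 days (88 − 28 = 60 remain).
March has 31 days (60 − 31 = 29 remain).
29 into April → April 29.

2019-04-29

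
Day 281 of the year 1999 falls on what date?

Jan has 31 days (281 − 31 = 250 remain).
Feb has 28 days (250 − 28 = 222 remain).
Mar has 31 days (222 − 31 = 191 remain).
Apr has 30 days (191 − 30 = 161 remain).
May has 31 days (161 − 31 = 130 remain).
Jun has 30 days (130 − 30 = 100 remain).
Jul has 31 days (100 − 31 = 69 remain).
Aug has 31 days (69 − 31 = 38 remain).
Sep has 30 days (38 − 30 = 8 remain).
8 into Oct → Oct 8.

Oct 8, 1999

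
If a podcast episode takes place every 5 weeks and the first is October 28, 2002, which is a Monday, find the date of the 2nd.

The 2nd occurrence is 1 interval after the first: 1 × 35 = 35 days after October 28, 2002.
October has 31 days — 3 days to the end of October leaves 32.
November has 30 days (2 left).
2 days into December → December 2, 2002.

December 2, 2002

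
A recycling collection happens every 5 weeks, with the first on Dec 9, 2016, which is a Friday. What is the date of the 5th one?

Apr 28, 2017

The 5th occurrence is 4 intervals after the first: 4 × 35 = 140 days after Dec 9, 2016.
Dec has 31 days — 22 days to the end of Dec leaves 118.
Jan has 31 days (87 left).
Feb has 28 days (59 left).
Mar has 31 days (28 left).
28 days into Apr → Apr 28, 2017.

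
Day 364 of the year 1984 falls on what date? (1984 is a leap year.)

1984-12-29

January has 31 days (364 − 31 = 333 remain).
February has 29 days (333 − 29 = 304 remain).
March has 31 days (304 − 31 = 273 remain).
April has 30 days (273 − 30 = 243 remain).
May has 31 days (243 − 31 = 212 remain).
June has 30 days (212 − 30 = 182 remain).
July has 31 days (182 − 31 = 151 remain).
August has 31 days (151 − 31 = 120 remain).
September has 30 days (120 − 30 = 90 remain).
October has 31 days (90 − 31 = 59 remain).
November has 30 days (59 − 30 = 29 remain).
29 into December → December 29.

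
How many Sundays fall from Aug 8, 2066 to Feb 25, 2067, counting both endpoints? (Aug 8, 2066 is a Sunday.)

Aug 8, 2066 is a Sunday; the first Sunday on or after it is Aug 8, 2066.
From Aug 8, 2066 to Feb 25, 2067: 23 + 30 + 31 + 30 + 31 + 31 + 25 = 201 days (rest of Aug, Sep, Oct, Nov, Dec, Jan, Feb).
201 ÷ 7 = 28 full weeks with remainder 5, so 28 more Sundays after the first → 29.

29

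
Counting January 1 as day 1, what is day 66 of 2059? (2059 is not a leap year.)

January has 31 days (66 − 31 = 35 remain).
February has 28 days (35 − 28 = 7 remain).
7 into March → March 7.

March 7, 2059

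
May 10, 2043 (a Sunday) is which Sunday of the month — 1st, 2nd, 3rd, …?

Day 10 falls in week ⌈10/7⌉ of the month.
Days 1–7 hold the 1st Sunday, 8–14 the 2nd, 15–21 the 3rd, 22–28 the 4th, 29–31 the 5th.
10 is in the range for the 2nd.

2nd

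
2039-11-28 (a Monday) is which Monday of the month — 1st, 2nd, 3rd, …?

Day 28 falls in week ⌈28/7⌉ of the month.
Days 1–7 hold the 1st Monday, 8–14 the 2nd, 15–21 the 3rd, 22–28 the 4th, 29–31 the 5th.
28 is in the range for the 4th.

4th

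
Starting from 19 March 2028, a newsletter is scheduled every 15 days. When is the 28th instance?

The 28th occurrence is 27 intervals after the first: 27 × 15 = 405 days after 19 March 2028.
March has 31 days — 12 days to the end of March leaves 393.
April has 30 days (363 left).
May has 31 days (332 left).
June has 30 days (302 left).
July has 31 days (271 left).
August has 31 days (240 left).
September has 30 days (210 left).
October has 31 days (179 left).
November has 30 days (149 left).
December has 31 days (118 left).
January has 31 days (87 left).
February has 28 days (59 left).
March has 31 days (28 left).
28 days into April → 28 April 2029.

28 April 2029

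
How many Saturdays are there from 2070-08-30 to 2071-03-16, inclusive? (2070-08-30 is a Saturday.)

2070-08-30 is a Saturday; the first Saturday on or after it is 2070-08-30.
From 2070-08-30 to 2071-03-16: 1 + 30 + 31 + 30 + 31 + 31 + 28 + 16 = 198 days (rest of August, September, October, November, December, January, February, March).
198 ÷ 7 = 28 full weeks with remainder 2, so 28 more Saturdays after the first → 29.

29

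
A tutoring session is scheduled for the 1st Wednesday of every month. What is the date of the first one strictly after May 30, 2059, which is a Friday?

May 2059 starts on a Thursday, so its 1st Wednesday is May 7, 2059 (6 days in).
That is not after May 30, 2059, so look at June 2059.
June 2059 starts on a Sunday, so its 1st Wednesday is June 4, 2059 (3 days in).

June 4, 2059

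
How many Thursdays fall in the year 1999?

1999-01-01 is a Friday; the first Thursday on or after it is 1999-01-07 (6 days later).
From 1999-01-07 to 1999-12-31: 24 + 28 + 31 + 30 + 31 + 30 + 31 + 31 + 30 + 31 + 30 + 31 = 358 days (rest of January, February, March, April, May, June, July, August, September, October, November, December).
358 ÷ 7 = 51 full weeks with remainder 1, so 51 more Thursdays after the first → 52.

52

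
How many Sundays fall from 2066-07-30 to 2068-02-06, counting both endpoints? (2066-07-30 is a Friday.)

2066-07-30 is a Friday; the first Sunday on or after it is 2066-08-01 (2 days later).
From 2066-08-01 to 2068-02-06: 152 + 365 + 37 = 554 days (rest of 2066, 2067, to 2068-02-06 in 2068).
554 ÷ 7 = 79 full weeks with remainder 1, so 79 more Sundays after the first → 80.

80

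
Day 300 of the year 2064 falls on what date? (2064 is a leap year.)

October 26, 2064

January has 31 days (300 − 31 = 269 remain).
February has 29 days (269 − 29 = 240 remain).
March has 31 days (240 − 31 = 209 remain).
April has 30 days (209 − 30 = 179 remain).
May has 31 days (179 − 31 = 148 remain).
June has 30 days (148 − 30 = 118 remain).
July has 31 days (118 − 31 = 87 remain).
August has 31 days (87 − 31 = 56 remain).
September has 30 days (56 − 30 = 26 remain).
26 into October → October 26.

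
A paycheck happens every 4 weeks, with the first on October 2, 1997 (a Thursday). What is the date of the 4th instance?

December 25, 1997

The 4th occurrence is 3 intervals after the first: 3 × 28 = 84 days after October 2, 1997.
October has 31 days — 29 days to the end of October leaves 55.
November has 30 days (25 left).
25 days into December → December 25, 1997.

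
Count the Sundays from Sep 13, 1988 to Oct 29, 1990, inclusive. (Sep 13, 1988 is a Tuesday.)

111

Sep 13, 1988 is a Tuesday; the first Sunday on or after it is Sep 18, 1988 (5 days later).
From Sep 18, 1988 to Oct 29, 1990: 104 + 365 + 302 = 771 days (rest of 1988, 1989, to Oct 29, 1990 in 1990).
771 ÷ 7 = 110 full weeks with remainder 1, so 110 more Sundays after the first → 111.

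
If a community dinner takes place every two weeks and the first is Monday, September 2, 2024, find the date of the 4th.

The 4th occurrence is 3 intervals after the first: 3 × 14 = 42 days after September 2, 2024.
September has 30 days — 28 days to the end of September leaves 14.
14 days into October → October 14, 2024.

October 14, 2024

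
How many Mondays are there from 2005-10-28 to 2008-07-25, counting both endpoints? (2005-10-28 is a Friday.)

2005-10-28 is a Friday; the first Monday on or after it is 2005-10-31 (3 days later).
From 2005-10-31 to 2008-07-25: 61 + 365 + 365 + 207 = 998 days (rest of 2005, 2006, 2007, to 2008-07-25 in 2008).
998 ÷ 7 = 142 full weeks with remainder 4, so 142 more Mondays after the first → 143.

143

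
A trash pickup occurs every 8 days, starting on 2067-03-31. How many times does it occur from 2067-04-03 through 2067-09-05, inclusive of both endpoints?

Occurrences land 8·i days after 2067-03-31 for i = 0, 1, 2, …
2067-04-03 is 3 days after the start; 3 ÷ 8 = 0 remainder 3; since the remainder is 3, round up to i = 1. First occurrence in the window: #2 on 2067-04-08 (1×8 = 8 days in).
2067-09-05 is 158 days after the start; 158 ÷ 8 = 19 remainder 6. Last occurrence in the window: #20 on 2067-08-30.
Occurrences #2 through #20: 19 in total.

19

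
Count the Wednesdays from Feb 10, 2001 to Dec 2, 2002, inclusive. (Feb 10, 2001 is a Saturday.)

94

Feb 10, 2001 is a Saturday; the first Wednesday on or after it is Feb 14, 2001 (4 days later).
From Feb 14, 2001 to Dec 2, 2002: 320 + 336 = 656 days (rest of 2001, to Dec 2, 2002 in 2002).
656 ÷ 7 = 93 full weeks with remainder 5, so 93 more Wednesdays after the first → 94.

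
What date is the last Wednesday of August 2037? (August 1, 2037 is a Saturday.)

2037-08-26

August 2037 begins on a Saturday, so the first Wednesday is August 5 (4 days later).
August 2037 has 31 days. Adding weeks: 5, 12, 19, 26 — the last one ≤ 31 is the 26th.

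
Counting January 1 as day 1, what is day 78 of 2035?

2035-03-19

January has 31 days (78 − 31 = 47 remain).
February has 28 days (47 − 28 = 19 remain).
19 into March → March 19.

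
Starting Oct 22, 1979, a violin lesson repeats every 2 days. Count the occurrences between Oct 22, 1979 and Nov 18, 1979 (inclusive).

14

Occurrences land 2·i days after Oct 22, 1979 for i = 0, 1, 2, …
The window opens on the start date, so the first occurrence inside is #1 on Oct 22, 1979.
Nov 18, 1979 is 27 days after the start; 27 ÷ 2 = 13 remainder 1. Last occurrence in the window: #14 on Nov 17, 1979.
Occurrences #1 through #14: 14 in total.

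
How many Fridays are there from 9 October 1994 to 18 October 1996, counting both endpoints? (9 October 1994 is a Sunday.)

106

9 October 1994 is a Sunday; the first Friday on or after it is 14 October 1994 (5 days later).
From 14 October 1994 to 18 October 1996: 78 + 365 + 292 = 735 days (rest of 1994, 1995, to 18 October 1996 in 1996).
735 ÷ 7 = 105 full weeks with remainder 0, so 105 more Fridays after the first → 106.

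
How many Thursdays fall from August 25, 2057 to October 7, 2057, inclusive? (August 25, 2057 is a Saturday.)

6

August 25, 2057 is a Saturday; the first Thursday on or after it is August 30, 2057 (5 days later).
From August 30, 2057 to October 7, 2057: 1 + 30 + 7 = 38 days (rest of August, September, October).
38 ÷ 7 = 5 full weeks with remainder 3, so 5 more Thursdays after the first → 6.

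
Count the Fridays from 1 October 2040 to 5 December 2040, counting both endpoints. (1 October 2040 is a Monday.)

1 October 2040 is a Monday; the first Friday on or after it is 5 October 2040 (4 days later).
From 5 October 2040 to 5 December 2040: 26 + 30 + 5 = 61 days (rest of October, November, December).
61 ÷ 7 = 8 full weeks with remainder 5, so 8 more Fridays after the first → 9.

9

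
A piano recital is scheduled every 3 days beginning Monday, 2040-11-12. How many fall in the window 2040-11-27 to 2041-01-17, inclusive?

Occurrences land 3·i days after 2040-11-12 for i = 0, 1, 2, …
2040-11-27 is 15 days after the start; 15 ÷ 3 = 5 remainder 0. First occurrence in the window: #6 on 2040-11-27 (5×3 = 15 days in).
2041-01-17 is 66 days after the start; 66 ÷ 3 = 22 remainder 0. Last occurrence in the window: #23 on 2041-01-17.
Occurrences #6 through #23: 18 in total.

18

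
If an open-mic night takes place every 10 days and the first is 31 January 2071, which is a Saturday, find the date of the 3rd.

The 3rd occurrence is 2 intervals after the first: 2 × 10 = 20 days after 31 January 2071.
January has 31 days — 0 days to the end of January leaves 20.
20 days into February → 20 February 2071.

20 February 2071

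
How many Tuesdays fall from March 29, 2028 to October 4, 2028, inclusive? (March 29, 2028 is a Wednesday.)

27

March 29, 2028 is a Wednesday; the first Tuesday on or after it is April 4, 2028 (6 days later).
From April 4, 2028 to October 4, 2028: 26 + 31 + 30 + 31 + 31 + 30 + 4 = 183 days (rest of April, May, June, July, August, September, October).
183 ÷ 7 = 26 full weeks with remainder 1, so 26 more Tuesdays after the first → 27.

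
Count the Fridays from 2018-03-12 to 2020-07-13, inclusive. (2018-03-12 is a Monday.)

2018-03-12 is a Monday; the first Friday on or after it is 2018-03-16 (4 days later).
From 2018-03-16 to 2020-07-13: 290 + 365 + 195 = 850 days (rest of 2018, 2019, to 2020-07-13 in 2020).
850 ÷ 7 = 121 full weeks with remainder 3, so 121 more Fridays after the first → 122.

122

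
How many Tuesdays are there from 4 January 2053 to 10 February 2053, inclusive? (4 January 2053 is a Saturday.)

5

4 January 2053 is a Saturday; the first Tuesday on or after it is 7 January 2053 (3 days later).
From 7 January 2053 to 10 February 2053: 24 + 10 = 34 days (rest of January, February).
34 ÷ 7 = 4 full weeks with remainder 6, so 4 more Tuesdays after the first → 5.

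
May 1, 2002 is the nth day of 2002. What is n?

Days in months before May: 31 + 28 + 31 + 30 = 120.
Plus 1 day into May → day 121.

121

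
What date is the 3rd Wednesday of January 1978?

18 January 1978

January 1978 begins on a Sunday, so the first Wednesday is January 4 (3 days later).
The 3rd Wednesday is 2 weeks later: 4 + 14 = 18.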